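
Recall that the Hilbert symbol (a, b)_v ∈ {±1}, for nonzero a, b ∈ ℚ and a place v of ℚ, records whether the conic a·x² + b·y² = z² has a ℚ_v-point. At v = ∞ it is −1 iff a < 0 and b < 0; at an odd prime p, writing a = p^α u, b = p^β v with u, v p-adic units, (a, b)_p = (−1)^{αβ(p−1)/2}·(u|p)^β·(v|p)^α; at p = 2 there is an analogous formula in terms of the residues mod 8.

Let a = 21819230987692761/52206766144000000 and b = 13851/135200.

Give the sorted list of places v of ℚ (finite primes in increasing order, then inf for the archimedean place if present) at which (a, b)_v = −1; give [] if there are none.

[3, 7, 19, 23]

(a, b) ≡ (156009, 38) mod (ℚ^×)²; places V = {2, 3, 5, 7, 13, 17, 19, 23, ∞}.
(a,b)_13: α=-8, u≡1; β=-2, v≡12 (mod 13); (1|13)=+1, (12|13)=+1; sign (−1)^0·+1^-2·+1^-8 = +1.
(a,b)_∞: sgn(156009)=+, sgn(38)=+, so +1.
(a,b)_23: α=1, u≡21; β=0, v≡20 (mod 23); (21|23)=-1, (20|23)=-1; sign (−1)^0·-1^0·-1^1 = -1.
(a,b)_19: α=3, u≡18; β=1, v≡3 (mod 19); (18|19)=-1, (3|19)=-1; sign (−1)^1·-1^1·-1^3 = -1.
(a,b)_2: α=-12, β=-5; u≡1, v≡3 (mod 8); ε(u)ε(v)=0·1, αω(v)=-12·1, βω(u)=-5·0; sum ≡ 0  ⇒  +1.
(a,b)_17: α=1, u≡3; β=0, v≡4 (mod 17); (3|17)=-1, (4|17)=+1; sign (−1)^0·-1^0·+1^1 = +1.
(a,b)_5: α=-6, u≡1; β=-2, v≡2 (mod 5); (1|5)=+1, (2|5)=-1; sign (−1)^0·+1^-2·-1^-6 = +1.
(a,b)_7: α=1, u≡3; β=0, v≡6 (mod 7); (3|7)=-1, (6|7)=-1; sign (−1)^0·-1^0·-1^1 = -1.
(a,b)_3: α=19, u≡1; β=6, v≡2 (mod 3); (1|3)=+1, (2|3)=-1; sign (−1)^0·+1^6·-1^19 = -1.
Ram(156009, 38) = {3, 7, 19, 23}; no ℚ_3-point on the conic.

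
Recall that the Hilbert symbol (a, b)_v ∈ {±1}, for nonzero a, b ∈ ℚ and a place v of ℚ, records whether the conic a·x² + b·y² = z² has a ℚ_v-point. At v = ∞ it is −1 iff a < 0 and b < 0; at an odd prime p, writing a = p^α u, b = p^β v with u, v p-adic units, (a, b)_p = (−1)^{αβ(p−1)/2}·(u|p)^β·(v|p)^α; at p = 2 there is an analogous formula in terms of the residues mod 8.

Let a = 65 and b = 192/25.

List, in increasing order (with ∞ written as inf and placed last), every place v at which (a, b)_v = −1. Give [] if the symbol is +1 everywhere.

[3, 5]

(a, b) ≡ (65, 3) mod (ℚ^×)²; places V = {2, 3, 5, 13, ∞}.
(a,b)_3: α=0, u≡2; β=1, v≡1 (mod 3); (2|3)=-1, (1|3)=+1; sign (−1)^0·-1^1·+1^0 = -1.
(a,b)_2: α=0, β=6; u≡1, v≡3 (mod 8); ε(u)ε(v)=0·1, αω(v)=0·1, βω(u)=6·0; sum ≡ 0  ⇒  +1.
(a,b)_∞: sgn(65)=+, sgn(3)=+, so +1.
(a,b)_13: α=1, u≡5; β=0, v≡3 (mod 13); (5|13)=-1, (3|13)=+1; sign (−1)^0·-1^0·+1^1 = +1.
(a,b)_5: α=1, u≡3; β=-2, v≡2 (mod 5); (3|5)=-1, (2|5)=-1; sign (−1)^0·-1^-2·-1^1 = -1.
Ram(65, 3) = {3, 5}; no ℚ_3-point on the conic.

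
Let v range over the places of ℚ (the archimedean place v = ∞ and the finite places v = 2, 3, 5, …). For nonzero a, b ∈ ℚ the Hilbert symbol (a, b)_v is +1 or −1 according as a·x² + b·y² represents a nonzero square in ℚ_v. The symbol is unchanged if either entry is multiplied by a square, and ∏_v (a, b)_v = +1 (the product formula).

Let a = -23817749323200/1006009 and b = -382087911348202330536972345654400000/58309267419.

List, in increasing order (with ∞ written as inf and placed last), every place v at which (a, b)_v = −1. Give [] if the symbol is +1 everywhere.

(a, b) ≡ (-574287, -25237042215) mod (ℚ^×)²; places V = {2, 3, 5, 7, 11, 13, 17, 23, 29, 41, 47, 59, ∞}.
(a,b)_13: α=0, u≡3; β=-2, v≡5 (mod 13); (3|13)=+1, (5|13)=-1; sign (−1)^0·+1^-2·-1^0 = +1.
(a,b)_3: α=1, u≡1; β=-5, v≡1 (mod 3); (1|3)=+1, (1|3)=+1; sign (−1)^1·+1^-5·+1^1 = -1.
(a,b)_17: α=-2, u≡14; β=-5, v≡6 (mod 17); (14|17)=-1, (6|17)=-1; sign (−1)^0·-1^-5·-1^-2 = -1.
(a,b)_47: α=0, u≡7; β=1, v≡16 (mod 47); (7|47)=+1, (16|47)=+1; sign (−1)^0·+1^1·+1^0 = +1.
(a,b)_59: α=-2, u≡9; β=0, v≡29 (mod 59); (9|59)=+1, (29|59)=+1; sign (−1)^0·+1^0·+1^-2 = +1.
(a,b)_5: α=2, u≡3; β=5, v≡3 (mod 5); (3|5)=-1, (3|5)=-1; sign (−1)^0·-1^5·-1^2 = -1.
(a,b)_7: α=3, u≡3; β=9, v≡4 (mod 7); (3|7)=-1, (4|7)=+1; sign (−1)^1·-1^9·+1^3 = +1.
(a,b)_∞: sgn(-574287)=−, sgn(-25237042215)=−, so -1.
(a,b)_11: α=0, u≡9; β=1, v≡6 (mod 11); (9|11)=+1, (6|11)=-1; sign (−1)^0·+1^1·-1^0 = +1.
(a,b)_23: α=3, u≡12; β=7, v≡11 (mod 23); (12|23)=+1, (11|23)=-1; sign (−1)^1·+1^7·-1^3 = +1.
(a,b)_2: α=6, β=10; u≡1, v≡1 (mod 8); ε(u)ε(v)=0·0, αω(v)=6·0, βω(u)=10·0; sum ≡ 0  ⇒  +1.
(a,b)_41: α=1, u≡19; β=3, v≡23 (mod 41); (19|41)=-1, (23|41)=+1; sign (−1)^0·-1^3·+1^1 = -1.
(a,b)_29: α=1, u≡13; β=3, v≡17 (mod 29); (13|29)=+1, (17|29)=-1; sign (−1)^0·+1^3·-1^1 = -1.
|Ram(-574287, -25237042215)| = 6, even; anisotropic at {3, 5, 17, 29, 41, ∞}.

[3, 5, 17, 29, 41, inf]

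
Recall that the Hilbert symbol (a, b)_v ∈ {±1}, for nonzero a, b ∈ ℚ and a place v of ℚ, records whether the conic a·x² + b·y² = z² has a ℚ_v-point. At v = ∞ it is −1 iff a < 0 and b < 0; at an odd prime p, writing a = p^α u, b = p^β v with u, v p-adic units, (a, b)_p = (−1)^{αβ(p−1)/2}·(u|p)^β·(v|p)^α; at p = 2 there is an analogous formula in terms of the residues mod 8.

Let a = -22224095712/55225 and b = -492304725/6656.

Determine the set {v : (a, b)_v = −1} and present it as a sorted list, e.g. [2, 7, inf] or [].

[7, 11, 13, inf]

(a, b) ≡ (-5278, -157586) mod (ℚ^×)²; places V = {2, 3, 5, 7, 11, 13, 19, 29, 47, ∞}.
(a,b)_47: α=-2, u≡39; β=0, v≡46 (mod 47); (39|47)=-1, (46|47)=-1; sign (−1)^0·-1^0·-1^-2 = +1.
(a,b)_29: α=1, u≡8; β=1, v≡19 (mod 29); (8|29)=-1, (19|29)=-1; sign (−1)^0·-1^1·-1^1 = +1.
(a,b)_∞: sgn(-5278)=−, sgn(-157586)=−, so -1.
(a,b)_11: α=0, u≡10; β=1, v≡10 (mod 11); (10|11)=-1, (10|11)=-1; sign (−1)^0·-1^1·-1^0 = -1.
(a,b)_2: α=5, β=-9; u≡1, v≡7 (mod 8); ε(u)ε(v)=0·1, αω(v)=5·0, βω(u)=-9·0; sum ≡ 0  ⇒  +1.
(a,b)_3: α=6, u≡2; β=2, v≡1 (mod 3); (2|3)=-1, (1|3)=+1; sign (−1)^0·-1^2·+1^6 = +1.
(a,b)_13: α=1, u≡1; β=-1, v≡2 (mod 13); (1|13)=+1, (2|13)=-1; sign (−1)^0·+1^-1·-1^1 = -1.
(a,b)_7: α=1, u≡1; β=0, v≡3 (mod 7); (1|7)=+1, (3|7)=-1; sign (−1)^0·+1^0·-1^1 = -1.
(a,b)_5: α=-2, u≡2; β=2, v≡1 (mod 5); (2|5)=-1, (1|5)=+1; sign (−1)^0·-1^2·+1^-2 = +1.
(a,b)_19: α=2, u≡1; β=3, v≡17 (mod 19); (1|19)=+1, (17|19)=+1; sign (−1)^0·+1^3·+1^2 = +1.
(-5278, -157586 / ℚ) ramifies at {7, 11, 13, ∞}: a division algebra.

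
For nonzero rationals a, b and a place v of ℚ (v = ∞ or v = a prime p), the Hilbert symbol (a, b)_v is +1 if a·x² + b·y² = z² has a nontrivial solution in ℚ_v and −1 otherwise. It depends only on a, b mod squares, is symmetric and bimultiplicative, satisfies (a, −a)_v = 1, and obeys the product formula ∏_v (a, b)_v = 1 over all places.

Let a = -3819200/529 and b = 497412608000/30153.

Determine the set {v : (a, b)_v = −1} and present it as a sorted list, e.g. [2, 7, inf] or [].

[5, 7, 31, 37]

Mod squares: a ≡ -2387, b ≡ 2288265. Check v ∈ {∞, 2, 3, 5, 7, 11, 19, 23, 31, 37}.
v=7: a=7^1·(≡2), b=7^1·(≡4) mod 7; (2|7)=+1, (4|7)=+1; (−1)^{1·1·3}·(+1)^1·(+1)^1 = -1.
v=23: a=23^-2·(≡19), b=23^-2·(≡3) mod 23; (19|23)=-1, (3|23)=+1; (−1)^{-2·-2·11}·(-1)^-2·(+1)^-2 = +1.
v=5: a=5^2·(≡3), b=5^3·(≡3) mod 5; (3|5)=-1, (3|5)=-1; (−1)^{2·3·2}·(-1)^3·(-1)^2 = -1.
v=∞: -2387 < 0 and 2288265 > 0  ⇒  (a,b)_∞ = +1.
v=37: a=37^0·(≡8), b=37^1·(≡35) mod 37; (8|37)=-1, (35|37)=-1; (−1)^{0·1·18}·(-1)^1·(-1)^0 = -1.
v=31: a=31^1·(≡28), b=31^1·(≡7) mod 31; (28|31)=+1, (7|31)=+1; (−1)^{1·1·15}·(+1)^1·(+1)^1 = -1.
v=2: v_2(a)=6, v_2(b)=12; units ≡ 5, 1 (mod 8); ε·ε+αω+βω = 0·0+6·0+12·1 ≡ 0  ⇒  (a,b)_2 = +1.
v=19: a=19^0·(≡16), b=19^-1·(≡14) mod 19; (16|19)=+1, (14|19)=-1; (−1)^{0·-1·9}·(+1)^-1·(-1)^0 = +1.
v=11: a=11^1·(≡4), b=11^2·(≡3) mod 11; (4|11)=+1, (3|11)=+1; (−1)^{1·2·5}·(+1)^2·(+1)^1 = +1.
v=3: a=3^0·(≡1), b=3^-1·(≡2) mod 3; (1|3)=+1, (2|3)=-1; (−1)^{0·-1·1}·(+1)^-1·(-1)^0 = +1.
(-2387, 2288265 / ℚ) ramifies at {5, 7, 31, 37}: a division algebra.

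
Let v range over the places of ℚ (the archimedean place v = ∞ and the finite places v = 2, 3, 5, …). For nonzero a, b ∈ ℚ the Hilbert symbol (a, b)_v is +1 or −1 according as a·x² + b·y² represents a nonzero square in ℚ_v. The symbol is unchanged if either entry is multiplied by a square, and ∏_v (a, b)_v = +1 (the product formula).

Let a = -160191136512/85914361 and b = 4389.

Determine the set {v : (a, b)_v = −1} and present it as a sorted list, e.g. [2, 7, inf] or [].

Mod squares: a ≡ -627, b ≡ 4389. Check v ∈ {∞, 2, 3, 7, 11, 13, 19, 23, 31, 37}.
v=37: a=37^2·(≡5), b=37^0·(≡23) mod 37; (5|37)=-1, (23|37)=-1; (−1)^{2·0·18}·(-1)^0·(-1)^2 = +1.
v=7: a=7^0·(≡6), b=7^1·(≡4) mod 7; (6|7)=-1, (4|7)=+1; (−1)^{0·1·3}·(-1)^1·(+1)^0 = -1.
v=13: a=13^-2·(≡12), b=13^0·(≡8) mod 13; (12|13)=+1, (8|13)=-1; (−1)^{-2·0·6}·(+1)^0·(-1)^-2 = +1.
v=3: a=3^7·(≡1), b=3^1·(≡2) mod 3; (1|3)=+1, (2|3)=-1; (−1)^{7·1·1}·(+1)^1·(-1)^7 = +1.
v=∞: -627 < 0 and 4389 > 0  ⇒  (a,b)_∞ = +1.
v=23: a=23^-2·(≡22), b=23^0·(≡19) mod 23; (22|23)=-1, (19|23)=-1; (−1)^{-2·0·11}·(-1)^0·(-1)^-2 = +1.
v=2: v_2(a)=8, v_2(b)=0; units ≡ 5, 5 (mod 8); ε·ε+αω+βω = 0·0+8·1+0·1 ≡ 0  ⇒  (a,b)_2 = +1.
v=19: a=19^1·(≡16), b=19^1·(≡3) mod 19; (16|19)=+1, (3|19)=-1; (−1)^{1·1·9}·(+1)^1·(-1)^1 = +1.
v=11: a=11^1·(≡4), b=11^1·(≡3) mod 11; (4|11)=+1, (3|11)=+1; (−1)^{1·1·5}·(+1)^1·(+1)^1 = -1.
v=31: a=31^-2·(≡26), b=31^0·(≡18) mod 31; (26|31)=-1, (18|31)=+1; (−1)^{-2·0·15}·(-1)^0·(+1)^-2 = +1.
Ram(-627, 4389) = {7, 11}; no ℚ_7-point on the conic.

[7, 11]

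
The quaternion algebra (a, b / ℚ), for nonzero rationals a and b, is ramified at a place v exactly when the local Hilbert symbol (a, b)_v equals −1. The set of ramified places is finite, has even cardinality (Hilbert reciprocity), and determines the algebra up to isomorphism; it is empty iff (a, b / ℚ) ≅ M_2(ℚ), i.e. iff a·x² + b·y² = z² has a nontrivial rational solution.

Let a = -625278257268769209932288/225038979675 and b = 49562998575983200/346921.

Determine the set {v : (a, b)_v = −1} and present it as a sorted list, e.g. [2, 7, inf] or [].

[2, 17]

Mod squares: a ≡ -7854, b ≡ 22. Check v ∈ {∞, 2, 3, 5, 7, 11, 17, 19, 31, 37}.
v=31: a=31^-4·(≡8), b=31^-2·(≡27) mod 31; (8|31)=+1, (27|31)=-1; (−1)^{-4·-2·15}·(+1)^-2·(-1)^-4 = +1.
v=∞: -7854 < 0 and 22 > 0  ⇒  (a,b)_∞ = +1.
v=11: a=11^5·(≡9), b=11^3·(≡6) mod 11; (9|11)=+1, (6|11)=-1; (−1)^{5·3·5}·(+1)^3·(-1)^5 = +1.
v=2: v_2(a)=9, v_2(b)=5; units ≡ 1, 3 (mod 8); ε·ε+αω+βω = 0·1+9·1+5·0 ≡ 1  ⇒  (a,b)_2 = -1.
v=5: a=5^-2·(≡1), b=5^2·(≡3) mod 5; (1|5)=+1, (3|5)=-1; (−1)^{-2·2·2}·(+1)^2·(-1)^-2 = +1.
v=3: a=3^-3·(≡1), b=3^0·(≡1) mod 3; (1|3)=+1, (1|3)=+1; (−1)^{-3·0·1}·(+1)^0·(+1)^-3 = +1.
v=7: a=7^7·(≡3), b=7^6·(≡2) mod 7; (3|7)=-1, (2|7)=+1; (−1)^{7·6·3}·(-1)^6·(+1)^7 = +1.
v=19: a=19^-2·(≡2), b=19^-2·(≡18) mod 19; (2|19)=-1, (18|19)=-1; (−1)^{-2·-2·9}·(-1)^-2·(-1)^-2 = +1.
v=17: a=17^3·(≡12), b=17^2·(≡7) mod 17; (12|17)=-1, (7|17)=-1; (−1)^{3·2·8}·(-1)^2·(-1)^3 = -1.
v=37: a=37^4·(≡26), b=37^2·(≡17) mod 37; (26|37)=+1, (17|37)=-1; (−1)^{4·2·18}·(+1)^2·(-1)^4 = +1.
|Ram(-7854, 22)| = 2, even; anisotropic at {2, 17}.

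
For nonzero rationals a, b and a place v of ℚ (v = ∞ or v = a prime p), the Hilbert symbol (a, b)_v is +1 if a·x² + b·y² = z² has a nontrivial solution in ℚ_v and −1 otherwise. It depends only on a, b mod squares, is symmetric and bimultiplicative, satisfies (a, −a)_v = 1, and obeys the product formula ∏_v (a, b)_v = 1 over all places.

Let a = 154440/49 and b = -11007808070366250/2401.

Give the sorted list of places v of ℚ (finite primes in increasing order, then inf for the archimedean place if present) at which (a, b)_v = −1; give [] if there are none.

[2, 11, 13, 17]

Mod squares: a ≡ 4290, b ≡ -14586. Check v ∈ {∞, 2, 3, 5, 7, 11, 13, 17}.
v=5: a=5^1·(≡2), b=5^4·(≡4) mod 5; (2|5)=-1, (4|5)=+1; (−1)^{1·4·2}·(-1)^4·(+1)^1 = +1.
v=2: v_2(a)=3, v_2(b)=1; units ≡ 1, 3 (mod 8); ε·ε+αω+βω = 0·1+3·1+1·0 ≡ 1  ⇒  (a,b)_2 = -1.
v=7: a=7^-2·(≡6), b=7^-4·(≡4) mod 7; (6|7)=-1, (4|7)=+1; (−1)^{-2·-4·3}·(-1)^-4·(+1)^-2 = +1.
v=11: a=11^1·(≡3), b=11^3·(≡5) mod 11; (3|11)=+1, (5|11)=+1; (−1)^{1·3·5}·(+1)^3·(+1)^1 = -1.
v=13: a=13^1·(≡5), b=13^3·(≡12) mod 13; (5|13)=-1, (12|13)=+1; (−1)^{1·3·6}·(-1)^3·(+1)^1 = -1.
v=3: a=3^3·(≡2), b=3^11·(≡1) mod 3; (2|3)=-1, (1|3)=+1; (−1)^{3·11·1}·(-1)^11·(+1)^3 = +1.
v=∞: 4290 > 0 and -14586 < 0  ⇒  (a,b)_∞ = +1.
v=17: a=17^0·(≡11), b=17^1·(≡8) mod 17; (11|17)=-1, (8|17)=+1; (−1)^{0·1·8}·(-1)^1·(+1)^0 = -1.
(4290, -14586 / ℚ) ramifies at {2, 11, 13, 17}: a division algebra.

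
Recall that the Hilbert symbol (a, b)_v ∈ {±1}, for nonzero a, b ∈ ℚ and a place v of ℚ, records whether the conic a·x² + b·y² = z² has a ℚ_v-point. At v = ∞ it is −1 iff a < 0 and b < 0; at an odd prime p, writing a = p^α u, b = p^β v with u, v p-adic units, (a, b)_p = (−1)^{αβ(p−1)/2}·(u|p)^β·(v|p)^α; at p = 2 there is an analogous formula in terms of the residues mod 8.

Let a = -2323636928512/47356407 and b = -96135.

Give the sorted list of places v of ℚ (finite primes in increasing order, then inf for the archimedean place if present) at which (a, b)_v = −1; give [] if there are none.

[3, 7, 13, 23, 31, inf]

Mod squares: a ≡ -2750041, b ≡ -96135. Check v ∈ {∞, 2, 3, 5, 7, 13, 17, 19, 23, 29, 31}.
v=31: a=31^1·(≡29), b=31^0·(≡27) mod 31; (29|31)=-1, (27|31)=-1; (−1)^{1·0·15}·(-1)^0·(-1)^1 = -1.
v=17: a=17^-4·(≡4), b=17^1·(≡6) mod 17; (4|17)=+1, (6|17)=-1; (−1)^{-4·1·8}·(+1)^1·(-1)^-4 = +1.
v=2: v_2(a)=14, v_2(b)=0; units ≡ 7, 1 (mod 8); ε·ε+αω+βω = 1·0+14·0+0·0 ≡ 0  ⇒  (a,b)_2 = +1.
v=19: a=19^3·(≡3), b=19^0·(≡5) mod 19; (3|19)=-1, (5|19)=+1; (−1)^{3·0·9}·(-1)^0·(+1)^3 = +1.
v=23: a=23^1·(≡7), b=23^0·(≡5) mod 23; (7|23)=-1, (5|23)=-1; (−1)^{1·0·11}·(-1)^0·(-1)^1 = -1.
v=3: a=3^-4·(≡2), b=3^1·(≡1) mod 3; (2|3)=-1, (1|3)=+1; (−1)^{-4·1·1}·(-1)^1·(+1)^-4 = -1.
v=7: a=7^-1·(≡5), b=7^0·(≡3) mod 7; (5|7)=-1, (3|7)=-1; (−1)^{-1·0·3}·(-1)^0·(-1)^-1 = -1.
v=29: a=29^1·(≡25), b=29^1·(≡20) mod 29; (25|29)=+1, (20|29)=+1; (−1)^{1·1·14}·(+1)^1·(+1)^1 = +1.
v=∞: -2750041 < 0 and -96135 < 0  ⇒  (a,b)_∞ = -1.
v=5: a=5^0·(≡4), b=5^1·(≡3) mod 5; (4|5)=+1, (3|5)=-1; (−1)^{0·1·2}·(+1)^1·(-1)^0 = +1.
v=13: a=13^0·(≡7), b=13^1·(≡2) mod 13; (7|13)=-1, (2|13)=-1; (−1)^{0·1·6}·(-1)^1·(-1)^0 = -1.
Ram(-2750041, -96135) = {3, 7, 13, 23, 31, ∞}; no ℚ_3-point on the conic.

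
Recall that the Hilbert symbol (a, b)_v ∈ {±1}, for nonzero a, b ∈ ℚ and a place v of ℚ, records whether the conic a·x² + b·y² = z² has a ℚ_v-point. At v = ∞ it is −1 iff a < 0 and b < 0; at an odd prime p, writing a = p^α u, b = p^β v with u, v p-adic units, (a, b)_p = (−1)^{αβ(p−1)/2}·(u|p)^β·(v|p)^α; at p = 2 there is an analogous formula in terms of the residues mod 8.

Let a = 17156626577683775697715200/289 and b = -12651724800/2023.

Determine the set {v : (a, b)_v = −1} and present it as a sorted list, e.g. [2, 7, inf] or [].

[3, 7]

(a, b) ≡ (143, -6006) mod (ℚ^×)²; places V = {2, 3, 5, 7, 11, 13, 17, ∞}.
(a,b)_11: α=5, u≡10; β=1, v≡1 (mod 11); (10|11)=-1, (1|11)=+1; sign (−1)^1·-1^1·+1^5 = +1.
(a,b)_5: α=2, u≡2; β=2, v≡1 (mod 5); (2|5)=-1, (1|5)=+1; sign (−1)^0·-1^2·+1^2 = +1.
(a,b)_2: α=42, β=17; u≡7, v≡5 (mod 8); ε(u)ε(v)=1·0, αω(v)=42·1, βω(u)=17·0; sum ≡ 0  ⇒  +1.
(a,b)_13: α=3, u≡2; β=1, v≡5 (mod 13); (2|13)=-1, (5|13)=-1; sign (−1)^0·-1^1·-1^3 = +1.
(a,b)_17: α=-2, u≡12; β=-2, v≡10 (mod 17); (12|17)=-1, (10|17)=-1; sign (−1)^0·-1^-2·-1^-2 = +1.
(a,b)_∞: sgn(143)=+, sgn(-6006)=−, so +1.
(a,b)_7: α=2, u≡6; β=-1, v≡3 (mod 7); (6|7)=-1, (3|7)=-1; sign (−1)^0·-1^-1·-1^2 = -1.
(a,b)_3: α=2, u≡2; β=3, v≡2 (mod 3); (2|3)=-1, (2|3)=-1; sign (−1)^0·-1^3·-1^2 = -1.
|Ram(143, -6006)| = 2, even; anisotropic at {3, 7}.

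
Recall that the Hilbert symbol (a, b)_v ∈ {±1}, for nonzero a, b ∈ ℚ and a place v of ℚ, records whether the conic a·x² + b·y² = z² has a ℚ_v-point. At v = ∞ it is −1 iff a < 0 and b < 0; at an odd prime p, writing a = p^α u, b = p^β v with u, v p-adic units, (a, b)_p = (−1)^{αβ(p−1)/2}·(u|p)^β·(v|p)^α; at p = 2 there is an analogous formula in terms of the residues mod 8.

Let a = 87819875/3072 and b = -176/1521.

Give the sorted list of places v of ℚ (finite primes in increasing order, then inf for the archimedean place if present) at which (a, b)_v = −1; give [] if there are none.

Mod squares: a ≡ 36465, b ≡ -11. Check v ∈ {∞, 2, 3, 5, 11, 13, 17}.
v=5: a=5^3·(≡2), b=5^0·(≡4) mod 5; (2|5)=-1, (4|5)=+1; (−1)^{3·0·2}·(-1)^0·(+1)^3 = +1.
v=∞: 36465 > 0 and -11 < 0  ⇒  (a,b)_∞ = +1.
v=2: v_2(a)=-10, v_2(b)=4; units ≡ 1, 5 (mod 8); ε·ε+αω+βω = 0·0+-10·1+4·0 ≡ 0  ⇒  (a,b)_2 = +1.
v=17: a=17^3·(≡12), b=17^0·(≡12) mod 17; (12|17)=-1, (12|17)=-1; (−1)^{3·0·8}·(-1)^0·(-1)^3 = -1.
v=11: a=11^1·(≡4), b=11^1·(≡2) mod 11; (4|11)=+1, (2|11)=-1; (−1)^{1·1·5}·(+1)^1·(-1)^1 = +1.
v=3: a=3^-1·(≡2), b=3^-2·(≡1) mod 3; (2|3)=-1, (1|3)=+1; (−1)^{-1·-2·1}·(-1)^-2·(+1)^-1 = +1.
v=13: a=13^1·(≡4), b=13^-2·(≡5) mod 13; (4|13)=+1, (5|13)=-1; (−1)^{1·-2·6}·(+1)^-2·(-1)^1 = -1.
|Ram(36465, -11)| = 2, even; anisotropic at {13, 17}.

[13, 17]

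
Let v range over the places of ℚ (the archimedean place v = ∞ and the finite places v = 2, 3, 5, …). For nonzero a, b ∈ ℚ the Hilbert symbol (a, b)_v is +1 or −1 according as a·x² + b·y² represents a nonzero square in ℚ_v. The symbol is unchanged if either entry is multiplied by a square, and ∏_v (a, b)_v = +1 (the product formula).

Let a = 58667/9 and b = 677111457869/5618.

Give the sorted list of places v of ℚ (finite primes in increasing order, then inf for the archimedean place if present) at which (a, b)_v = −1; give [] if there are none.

(a, b) ≡ (203, 1951642) mod (ℚ^×)²; places V = {2, 3, 7, 11, 17, 19, 23, 29, 53, ∞}.
(a,b)_3: α=-2, u≡2; β=0, v≡1 (mod 3); (2|3)=-1, (1|3)=+1; sign (−1)^0·-1^0·+1^-2 = +1.
(a,b)_7: α=1, u≡1; β=5, v≡6 (mod 7); (1|7)=+1, (6|7)=-1; sign (−1)^1·+1^5·-1^1 = +1.
(a,b)_19: α=0, u≡10; β=1, v≡16 (mod 19); (10|19)=-1, (16|19)=+1; sign (−1)^0·-1^1·+1^0 = -1.
(a,b)_23: α=0, u≡7; β=1, v≡5 (mod 23); (7|23)=-1, (5|23)=-1; sign (−1)^0·-1^1·-1^0 = -1.
(a,b)_29: α=1, u≡25; β=1, v≡15 (mod 29); (25|29)=+1, (15|29)=-1; sign (−1)^0·+1^1·-1^1 = -1.
(a,b)_17: α=2, u≡15; β=2, v≡2 (mod 17); (15|17)=+1, (2|17)=+1; sign (−1)^0·+1^2·+1^2 = +1.
(a,b)_2: α=0, β=-1; u≡3, v≡5 (mod 8); ε(u)ε(v)=1·0, αω(v)=0·1, βω(u)=-1·1; sum ≡ 1  ⇒  -1.
(a,b)_11: α=0, u≡9; β=1, v≡1 (mod 11); (9|11)=+1, (1|11)=+1; sign (−1)^0·+1^1·+1^0 = +1.
(a,b)_53: α=0, u≡29; β=-2, v≡35 (mod 53); (29|53)=+1, (35|53)=-1; sign (−1)^0·+1^-2·-1^0 = +1.
(a,b)_∞: sgn(203)=+, sgn(1951642)=+, so +1.
(203, 1951642 / ℚ) ramifies at {2, 19, 23, 29}: a division algebra.

[2, 19, 23, 29]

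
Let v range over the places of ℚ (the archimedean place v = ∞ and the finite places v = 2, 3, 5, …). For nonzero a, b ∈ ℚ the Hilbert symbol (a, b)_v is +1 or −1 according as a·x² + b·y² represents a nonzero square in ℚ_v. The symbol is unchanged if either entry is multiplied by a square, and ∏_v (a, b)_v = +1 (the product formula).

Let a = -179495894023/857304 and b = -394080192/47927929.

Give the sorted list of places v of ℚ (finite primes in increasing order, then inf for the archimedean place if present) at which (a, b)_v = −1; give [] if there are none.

[11, inf]

(a, b) ≡ (-4218, -407) mod (ℚ^×)²; places V = {2, 3, 7, 11, 19, 23, 29, 37, 41, 43, ∞}.
(a,b)_23: α=0, u≡19; β=-2, v≡15 (mod 23); (19|23)=-1, (15|23)=-1; sign (−1)^0·-1^-2·-1^0 = +1.
(a,b)_7: α=-2, u≡3; β=-2, v≡3 (mod 7); (3|7)=-1, (3|7)=-1; sign (−1)^0·-1^-2·-1^-2 = +1.
(a,b)_19: α=3, u≡5; β=0, v≡16 (mod 19); (5|19)=+1, (16|19)=+1; sign (−1)^0·+1^0·+1^3 = +1.
(a,b)_3: α=-7, u≡1; β=2, v≡1 (mod 3); (1|3)=+1, (1|3)=+1; sign (−1)^0·+1^2·+1^-7 = +1.
(a,b)_∞: sgn(-4218)=−, sgn(-407)=−, so -1.
(a,b)_2: α=-3, β=6; u≡3, v≡1 (mod 8); ε(u)ε(v)=1·0, αω(v)=-3·0, βω(u)=6·1; sum ≡ 0  ⇒  +1.
(a,b)_41: α=0, u≡39; β=2, v≡7 (mod 41); (39|41)=+1, (7|41)=-1; sign (−1)^0·+1^2·-1^0 = +1.
(a,b)_11: α=0, u≡2; β=1, v≡2 (mod 11); (2|11)=-1, (2|11)=-1; sign (−1)^0·-1^1·-1^0 = -1.
(a,b)_37: α=1, u≡11; β=1, v≡28 (mod 37); (11|37)=+1, (28|37)=+1; sign (−1)^0·+1^1·+1^1 = +1.
(a,b)_29: α=4, u≡9; β=0, v≡9 (mod 29); (9|29)=+1, (9|29)=+1; sign (−1)^0·+1^0·+1^4 = +1.
(a,b)_43: α=0, u≡37; β=-2, v≡41 (mod 43); (37|43)=-1, (41|43)=+1; sign (−1)^0·-1^-2·+1^0 = +1.
Ram(-4218, -407) = {11, ∞}; no ℚ_11-point on the conic.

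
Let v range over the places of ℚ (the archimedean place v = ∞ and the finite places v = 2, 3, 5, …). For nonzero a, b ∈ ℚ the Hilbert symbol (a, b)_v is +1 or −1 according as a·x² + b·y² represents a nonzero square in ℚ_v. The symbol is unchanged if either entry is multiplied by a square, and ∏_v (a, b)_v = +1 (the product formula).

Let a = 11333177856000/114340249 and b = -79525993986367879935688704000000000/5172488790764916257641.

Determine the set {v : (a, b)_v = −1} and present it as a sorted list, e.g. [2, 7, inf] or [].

Mod squares: a ≡ 165, b ≡ -390. Check v ∈ {∞, 2, 3, 5, 7, 11, 13, 17, 37}.
v=13: a=13^2·(≡12), b=13^5·(≡4) mod 13; (12|13)=+1, (4|13)=+1; (−1)^{2·5·6}·(+1)^5·(+1)^2 = +1.
v=3: a=3^5·(≡1), b=3^15·(≡2) mod 3; (1|3)=+1, (2|3)=-1; (−1)^{5·15·1}·(+1)^15·(-1)^5 = +1.
v=7: a=7^2·(≡4), b=7^6·(≡2) mod 7; (4|7)=+1, (2|7)=+1; (−1)^{2·6·3}·(+1)^6·(+1)^2 = +1.
v=11: a=11^1·(≡1), b=11^2·(≡10) mod 11; (1|11)=+1, (10|11)=-1; (−1)^{1·2·5}·(+1)^2·(-1)^1 = -1.
v=5: a=5^3·(≡2), b=5^9·(≡2) mod 5; (2|5)=-1, (2|5)=-1; (−1)^{3·9·2}·(-1)^9·(-1)^3 = +1.
v=∞: 165 > 0 and -390 < 0  ⇒  (a,b)_∞ = +1.
v=37: a=37^-2·(≡13), b=37^-6·(≡18) mod 37; (13|37)=-1, (18|37)=-1; (−1)^{-2·-6·18}·(-1)^-6·(-1)^-2 = +1.
v=2: v_2(a)=12, v_2(b)=29; units ≡ 5, 5 (mod 8); ε·ε+αω+βω = 0·0+12·1+29·1 ≡ 1  ⇒  (a,b)_2 = -1.
v=17: a=17^-4·(≡6), b=17^-10·(≡16) mod 17; (6|17)=-1, (16|17)=+1; (−1)^{-4·-10·8}·(-1)^-10·(+1)^-4 = +1.
|Ram(165, -390)| = 2, even; anisotropic at {2, 11}.

[2, 11]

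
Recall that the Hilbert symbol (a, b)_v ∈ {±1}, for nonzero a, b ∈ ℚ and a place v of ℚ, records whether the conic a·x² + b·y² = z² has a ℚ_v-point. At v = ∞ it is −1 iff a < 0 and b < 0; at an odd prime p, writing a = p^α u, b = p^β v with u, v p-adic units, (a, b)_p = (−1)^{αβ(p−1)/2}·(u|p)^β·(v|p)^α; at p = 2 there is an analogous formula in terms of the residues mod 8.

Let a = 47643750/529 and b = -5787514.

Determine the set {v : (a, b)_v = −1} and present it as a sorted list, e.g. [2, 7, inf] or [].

(a, b) ≡ (70, -20026) mod (ℚ^×)²; places V = {2, 3, 5, 7, 11, 17, 19, 23, 31, ∞}.
(a,b)_7: α=1, u≡6; β=0, v≡2 (mod 7); (6|7)=-1, (2|7)=+1; sign (−1)^0·-1^0·+1^1 = +1.
(a,b)_∞: sgn(70)=+, sgn(-20026)=−, so +1.
(a,b)_11: α=2, u≡5; β=0, v≡4 (mod 11); (5|11)=+1, (4|11)=+1; sign (−1)^0·+1^0·+1^2 = +1.
(a,b)_2: α=1, β=1; u≡3, v≡3 (mod 8); ε(u)ε(v)=1·1, αω(v)=1·1, βω(u)=1·1; sum ≡ 1  ⇒  -1.
(a,b)_5: α=5, u≡4; β=0, v≡1 (mod 5); (4|5)=+1, (1|5)=+1; sign (−1)^0·+1^0·+1^5 = +1.
(a,b)_31: α=0, u≡18; β=1, v≡19 (mod 31); (18|31)=+1, (19|31)=+1; sign (−1)^0·+1^1·+1^0 = +1.
(a,b)_19: α=0, u≡14; β=1, v≡2 (mod 19); (14|19)=-1, (2|19)=-1; sign (−1)^0·-1^1·-1^0 = -1.
(a,b)_23: α=-2, u≡9; β=0, v≡22 (mod 23); (9|23)=+1, (22|23)=-1; sign (−1)^0·+1^0·-1^-2 = +1.
(a,b)_17: α=0, u≡13; β=3, v≡12 (mod 17); (13|17)=+1, (12|17)=-1; sign (−1)^0·+1^3·-1^0 = +1.
(a,b)_3: α=2, u≡1; β=0, v≡2 (mod 3); (1|3)=+1, (2|3)=-1; sign (−1)^0·+1^0·-1^2 = +1.
|Ram(70, -20026)| = 2, even; anisotropic at {2, 19}.

[2, 19]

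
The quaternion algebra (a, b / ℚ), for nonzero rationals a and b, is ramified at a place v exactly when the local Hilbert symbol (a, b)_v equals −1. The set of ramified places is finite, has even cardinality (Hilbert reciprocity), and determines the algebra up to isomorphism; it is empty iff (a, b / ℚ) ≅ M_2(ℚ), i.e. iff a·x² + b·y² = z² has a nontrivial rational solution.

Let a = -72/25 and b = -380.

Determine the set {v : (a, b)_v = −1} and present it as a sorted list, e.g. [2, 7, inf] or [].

[5, inf]

Mod squares: a ≡ -2, b ≡ -95. Check v ∈ {∞, 2, 3, 5, 19}.
v=19: a=19^0·(≡7), b=19^1·(≡18) mod 19; (7|19)=+1, (18|19)=-1; (−1)^{0·1·9}·(+1)^1·(-1)^0 = +1.
v=∞: -2 < 0 and -95 < 0  ⇒  (a,b)_∞ = -1.
v=2: v_2(a)=3, v_2(b)=2; units ≡ 7, 1 (mod 8); ε·ε+αω+βω = 1·0+3·0+2·0 ≡ 0  ⇒  (a,b)_2 = +1.
v=5: a=5^-2·(≡3), b=5^1·(≡4) mod 5; (3|5)=-1, (4|5)=+1; (−1)^{-2·1·2}·(-1)^1·(+1)^-2 = -1.
v=3: a=3^2·(≡1), b=3^0·(≡1) mod 3; (1|3)=+1, (1|3)=+1; (−1)^{2·0·1}·(+1)^0·(+1)^2 = +1.
|Ram(-2, -95)| = 2, even; anisotropic at {5, ∞}.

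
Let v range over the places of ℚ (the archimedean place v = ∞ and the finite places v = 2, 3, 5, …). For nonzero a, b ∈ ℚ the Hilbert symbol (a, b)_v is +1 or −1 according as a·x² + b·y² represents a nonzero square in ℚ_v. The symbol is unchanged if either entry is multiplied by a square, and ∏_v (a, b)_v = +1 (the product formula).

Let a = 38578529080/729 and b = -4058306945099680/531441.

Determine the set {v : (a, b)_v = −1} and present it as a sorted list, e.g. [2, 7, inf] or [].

[7, 31]

(a, b) ≡ (4030, -2170) mod (ℚ^×)²; places V = {2, 3, 5, 7, 13, 17, 31, ∞}.
(a,b)_13: α=3, u≡7; β=4, v≡10 (mod 13); (7|13)=-1, (10|13)=+1; sign (−1)^0·-1^4·+1^3 = +1.
(a,b)_7: α=2, u≡5; β=3, v≡5 (mod 7); (5|7)=-1, (5|7)=-1; sign (−1)^0·-1^3·-1^2 = -1.
(a,b)_31: α=1, u≡29; β=1, v≡21 (mod 31); (29|31)=-1, (21|31)=-1; sign (−1)^1·-1^1·-1^1 = -1.
(a,b)_5: α=1, u≡4; β=1, v≡4 (mod 5); (4|5)=+1, (4|5)=+1; sign (−1)^0·+1^1·+1^1 = +1.
(a,b)_∞: sgn(4030)=+, sgn(-2170)=−, so +1.
(a,b)_3: α=-6, u≡1; β=-12, v≡2 (mod 3); (1|3)=+1, (2|3)=-1; sign (−1)^0·+1^-12·-1^-6 = +1.
(a,b)_2: α=3, β=5; u≡7, v≡3 (mod 8); ε(u)ε(v)=1·1, αω(v)=3·1, βω(u)=5·0; sum ≡ 0  ⇒  +1.
(a,b)_17: α=2, u≡13; β=4, v≡3 (mod 17); (13|17)=+1, (3|17)=-1; sign (−1)^0·+1^4·-1^2 = +1.
|Ram(4030, -2170)| = 2, even; anisotropic at {7, 31}.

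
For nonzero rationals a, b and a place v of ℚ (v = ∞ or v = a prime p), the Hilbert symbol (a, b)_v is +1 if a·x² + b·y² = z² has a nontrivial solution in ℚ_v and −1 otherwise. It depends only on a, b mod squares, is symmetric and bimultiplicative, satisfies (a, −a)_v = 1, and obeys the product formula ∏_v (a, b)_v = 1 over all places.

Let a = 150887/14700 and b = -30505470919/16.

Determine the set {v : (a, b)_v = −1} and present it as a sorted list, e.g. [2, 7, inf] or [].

[3, 31, 43, 53]

Mod squares: a ≡ 3741, b ≡ -12705319. Check v ∈ {∞, 2, 3, 5, 7, 11, 19, 29, 31, 37, 43, 53}.
v=19: a=19^0·(≡5), b=19^1·(≡16) mod 19; (5|19)=+1, (16|19)=+1; (−1)^{0·1·9}·(+1)^1·(+1)^0 = +1.
v=31: a=31^0·(≡12), b=31^1·(≡25) mod 31; (12|31)=-1, (25|31)=+1; (−1)^{0·1·15}·(-1)^1·(+1)^0 = -1.
v=43: a=43^1·(≡10), b=43^0·(≡2) mod 43; (10|43)=+1, (2|43)=-1; (−1)^{1·0·21}·(+1)^0·(-1)^1 = -1.
v=53: a=53^0·(≡50), b=53^1·(≡49) mod 53; (50|53)=-1, (49|53)=+1; (−1)^{0·1·26}·(-1)^1·(+1)^0 = -1.
v=29: a=29^1·(≡25), b=29^0·(≡23) mod 29; (25|29)=+1, (23|29)=+1; (−1)^{1·0·14}·(+1)^0·(+1)^1 = +1.
v=37: a=37^0·(≡27), b=37^1·(≡16) mod 37; (27|37)=+1, (16|37)=+1; (−1)^{0·1·18}·(+1)^1·(+1)^0 = +1.
v=11: a=11^2·(≡1), b=11^1·(≡9) mod 11; (1|11)=+1, (9|11)=+1; (−1)^{2·1·5}·(+1)^1·(+1)^2 = +1.
v=7: a=7^-2·(≡5), b=7^4·(≡5) mod 7; (5|7)=-1, (5|7)=-1; (−1)^{-2·4·3}·(-1)^4·(-1)^-2 = +1.
v=5: a=5^-2·(≡4), b=5^0·(≡1) mod 5; (4|5)=+1, (1|5)=+1; (−1)^{-2·0·2}·(+1)^0·(+1)^-2 = +1.
v=2: v_2(a)=-2, v_2(b)=-4; units ≡ 5, 1 (mod 8); ε·ε+αω+βω = 0·0+-2·0+-4·1 ≡ 0  ⇒  (a,b)_2 = +1.
v=∞: 3741 > 0 and -12705319 < 0  ⇒  (a,b)_∞ = +1.
v=3: a=3^-1·(≡2), b=3^0·(≡2) mod 3; (2|3)=-1, (2|3)=-1; (−1)^{-1·0·1}·(-1)^0·(-1)^-1 = -1.
(3741, -12705319 / ℚ) ramifies at {3, 31, 43, 53}: a division algebra.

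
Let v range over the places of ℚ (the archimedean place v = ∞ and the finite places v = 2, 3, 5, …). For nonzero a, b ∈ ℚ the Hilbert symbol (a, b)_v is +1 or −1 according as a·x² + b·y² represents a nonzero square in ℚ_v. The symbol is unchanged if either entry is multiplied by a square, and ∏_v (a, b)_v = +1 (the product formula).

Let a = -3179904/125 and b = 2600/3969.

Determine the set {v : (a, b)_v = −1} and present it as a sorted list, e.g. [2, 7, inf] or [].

[2, 3]

Mod squares: a ≡ -30, b ≡ 26. Check v ∈ {∞, 2, 3, 5, 7, 13}.
v=7: a=7^2·(≡6), b=7^-2·(≡6) mod 7; (6|7)=-1, (6|7)=-1; (−1)^{2·-2·3}·(-1)^-2·(-1)^2 = +1.
v=13: a=13^2·(≡1), b=13^1·(≡11) mod 13; (1|13)=+1, (11|13)=-1; (−1)^{2·1·6}·(+1)^1·(-1)^2 = +1.
v=2: v_2(a)=7, v_2(b)=3; units ≡ 1, 5 (mod 8); ε·ε+αω+βω = 0·0+7·1+3·0 ≡ 1  ⇒  (a,b)_2 = -1.
v=∞: -30 < 0 and 26 > 0  ⇒  (a,b)_∞ = +1.
v=3: a=3^1·(≡2), b=3^-4·(≡2) mod 3; (2|3)=-1, (2|3)=-1; (−1)^{1·-4·1}·(-1)^-4·(-1)^1 = -1.
v=5: a=5^-3·(≡1), b=5^2·(≡1) mod 5; (1|5)=+1, (1|5)=+1; (−1)^{-3·2·2}·(+1)^2·(+1)^-3 = +1.
|Ram(-30, 26)| = 2, even; anisotropic at {2, 3}.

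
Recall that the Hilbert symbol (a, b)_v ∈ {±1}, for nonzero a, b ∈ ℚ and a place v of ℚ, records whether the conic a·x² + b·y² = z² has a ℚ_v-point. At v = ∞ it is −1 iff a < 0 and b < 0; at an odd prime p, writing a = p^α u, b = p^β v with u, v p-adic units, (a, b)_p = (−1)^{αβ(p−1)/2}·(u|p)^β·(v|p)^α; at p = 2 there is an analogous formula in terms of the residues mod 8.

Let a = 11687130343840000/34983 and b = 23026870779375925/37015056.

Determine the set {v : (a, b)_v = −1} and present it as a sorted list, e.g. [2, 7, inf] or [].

Mod squares: a ≡ 12205847, b ≡ 1612093. Check v ∈ {∞, 2, 3, 5, 7, 11, 13, 17, 19, 23, 31, 41, 53}.
v=2: v_2(a)=8, v_2(b)=-4; units ≡ 7, 5 (mod 8); ε·ε+αω+βω = 1·0+8·1+-4·0 ≡ 0  ⇒  (a,b)_2 = +1.
v=31: a=31^1·(≡29), b=31^1·(≡25) mod 31; (29|31)=-1, (25|31)=+1; (−1)^{1·1·15}·(-1)^1·(+1)^1 = +1.
v=17: a=17^1·(≡9), b=17^1·(≡6) mod 17; (9|17)=+1, (6|17)=-1; (−1)^{1·1·8}·(+1)^1·(-1)^1 = -1.
v=7: a=7^2·(≡6), b=7^1·(≡5) mod 7; (6|7)=-1, (5|7)=-1; (−1)^{2·1·3}·(-1)^1·(-1)^2 = -1.
v=11: a=11^0·(≡9), b=11^2·(≡2) mod 11; (9|11)=+1, (2|11)=-1; (−1)^{0·2·5}·(+1)^2·(-1)^0 = +1.
v=5: a=5^4·(≡3), b=5^2·(≡2) mod 5; (3|5)=-1, (2|5)=-1; (−1)^{4·2·2}·(-1)^2·(-1)^4 = +1.
v=3: a=3^-2·(≡2), b=3^-4·(≡1) mod 3; (2|3)=-1, (1|3)=+1; (−1)^{-2·-4·1}·(-1)^-4·(+1)^-2 = +1.
v=13: a=13^-2·(≡3), b=13^-4·(≡8) mod 13; (3|13)=+1, (8|13)=-1; (−1)^{-2·-4·6}·(+1)^-4·(-1)^-2 = +1.
v=19: a=19^1·(≡6), b=19^1·(≡14) mod 19; (6|19)=+1, (14|19)=-1; (−1)^{1·1·9}·(+1)^1·(-1)^1 = +1.
v=41: a=41^0·(≡15), b=41^2·(≡6) mod 41; (15|41)=-1, (6|41)=-1; (−1)^{0·2·20}·(-1)^2·(-1)^0 = +1.
v=23: a=23^-1·(≡15), b=23^1·(≡5) mod 23; (15|23)=-1, (5|23)=-1; (−1)^{-1·1·11}·(-1)^1·(-1)^-1 = -1.
v=∞: 12205847 > 0 and 1612093 > 0  ⇒  (a,b)_∞ = +1.
v=53: a=53^3·(≡51), b=53^2·(≡32) mod 53; (51|53)=-1, (32|53)=-1; (−1)^{3·2·26}·(-1)^2·(-1)^3 = -1.
Ram(12205847, 1612093) = {7, 17, 23, 53}; no ℚ_7-point on the conic.

[7, 17, 23, 53]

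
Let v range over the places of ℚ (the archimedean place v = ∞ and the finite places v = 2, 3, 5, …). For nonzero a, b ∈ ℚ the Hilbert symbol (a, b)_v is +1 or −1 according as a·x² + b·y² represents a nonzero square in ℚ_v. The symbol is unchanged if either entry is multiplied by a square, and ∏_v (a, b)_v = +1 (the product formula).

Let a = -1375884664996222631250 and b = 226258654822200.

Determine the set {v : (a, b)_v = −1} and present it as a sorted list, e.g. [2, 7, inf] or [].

Mod squares: a ≡ -2210, b ≡ 16302. Check v ∈ {∞, 2, 3, 5, 7, 11, 13, 17, 19, 47}.
v=19: a=19^2·(≡8), b=19^1·(≡15) mod 19; (8|19)=-1, (15|19)=-1; (−1)^{2·1·9}·(-1)^1·(-1)^2 = -1.
v=17: a=17^3·(≡3), b=17^2·(≡15) mod 17; (3|17)=-1, (15|17)=+1; (−1)^{3·2·8}·(-1)^2·(+1)^3 = +1.
v=2: v_2(a)=1, v_2(b)=3; units ≡ 7, 7 (mod 8); ε·ε+αω+βω = 1·1+1·0+3·0 ≡ 1  ⇒  (a,b)_2 = -1.
v=13: a=13^1·(≡4), b=13^1·(≡5) mod 13; (4|13)=+1, (5|13)=-1; (−1)^{1·1·6}·(+1)^1·(-1)^1 = -1.
v=∞: -2210 < 0 and 16302 > 0  ⇒  (a,b)_∞ = +1.
v=11: a=11^2·(≡3), b=11^3·(≡7) mod 11; (3|11)=+1, (7|11)=-1; (−1)^{2·3·5}·(+1)^3·(-1)^2 = +1.
v=7: a=7^2·(≡4), b=7^2·(≡3) mod 7; (4|7)=+1, (3|7)=-1; (−1)^{2·2·3}·(+1)^2·(-1)^2 = +1.
v=47: a=47^2·(≡22), b=47^0·(≡11) mod 47; (22|47)=-1, (11|47)=-1; (−1)^{2·0·23}·(-1)^0·(-1)^2 = +1.
v=5: a=5^5·(≡3), b=5^2·(≡3) mod 5; (3|5)=-1, (3|5)=-1; (−1)^{5·2·2}·(-1)^2·(-1)^5 = -1.
v=3: a=3^6·(≡1), b=3^5·(≡1) mod 3; (1|3)=+1, (1|3)=+1; (−1)^{6·5·1}·(+1)^5·(+1)^6 = +1.
|Ram(-2210, 16302)| = 4, even; anisotropic at {2, 5, 13, 19}.

[2, 5, 13, 19]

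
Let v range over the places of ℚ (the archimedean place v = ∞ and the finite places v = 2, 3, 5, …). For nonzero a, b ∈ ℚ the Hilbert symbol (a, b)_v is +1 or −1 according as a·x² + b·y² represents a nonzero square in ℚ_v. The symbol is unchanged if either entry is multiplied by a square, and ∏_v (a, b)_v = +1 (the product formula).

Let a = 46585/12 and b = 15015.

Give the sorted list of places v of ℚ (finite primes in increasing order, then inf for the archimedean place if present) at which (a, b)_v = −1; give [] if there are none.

Mod squares: a ≡ 1155, b ≡ 15015. Check v ∈ {∞, 2, 3, 5, 7, 11, 13}.
v=7: a=7^1·(≡1), b=7^1·(≡3) mod 7; (1|7)=+1, (3|7)=-1; (−1)^{1·1·3}·(+1)^1·(-1)^1 = +1.
v=11: a=11^3·(≡2), b=11^1·(≡1) mod 11; (2|11)=-1, (1|11)=+1; (−1)^{3·1·5}·(-1)^1·(+1)^3 = +1.
v=3: a=3^-1·(≡1), b=3^1·(≡1) mod 3; (1|3)=+1, (1|3)=+1; (−1)^{-1·1·1}·(+1)^1·(+1)^-1 = -1.
v=13: a=13^0·(≡7), b=13^1·(≡11) mod 13; (7|13)=-1, (11|13)=-1; (−1)^{0·1·6}·(-1)^1·(-1)^0 = -1.
v=5: a=5^1·(≡1), b=5^1·(≡3) mod 5; (1|5)=+1, (3|5)=-1; (−1)^{1·1·2}·(+1)^1·(-1)^1 = -1.
v=∞: 1155 > 0 and 15015 > 0  ⇒  (a,b)_∞ = +1.
v=2: v_2(a)=-2, v_2(b)=0; units ≡ 3, 7 (mod 8); ε·ε+αω+βω = 1·1+-2·0+0·1 ≡ 1  ⇒  (a,b)_2 = -1.
|Ram(1155, 15015)| = 4, even; anisotropic at {2, 3, 5, 13}.

[2, 3, 5, 13]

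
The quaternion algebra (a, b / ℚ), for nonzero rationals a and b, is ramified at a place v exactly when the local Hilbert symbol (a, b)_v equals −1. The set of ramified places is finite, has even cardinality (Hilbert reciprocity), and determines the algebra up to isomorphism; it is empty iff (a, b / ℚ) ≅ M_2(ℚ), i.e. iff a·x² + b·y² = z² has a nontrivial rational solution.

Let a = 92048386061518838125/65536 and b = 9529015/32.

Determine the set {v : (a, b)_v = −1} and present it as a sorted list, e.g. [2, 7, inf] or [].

[2, 41, 43, 47]

(a, b) ≡ (40549, 19058030) mod (ℚ^×)²; places V = {2, 5, 23, 41, 43, 47, ∞}.
(a,b)_41: α=3, u≡40; β=1, v≡38 (mod 41); (40|41)=+1, (38|41)=-1; sign (−1)^0·+1^1·-1^3 = -1.
(a,b)_47: α=2, u≡19; β=1, v≡4 (mod 47); (19|47)=-1, (4|47)=+1; sign (−1)^0·-1^1·+1^2 = -1.
(a,b)_5: α=4, u≡1; β=1, v≡4 (mod 5); (1|5)=+1, (4|5)=+1; sign (−1)^0·+1^1·+1^4 = +1.
(a,b)_23: α=3, u≡5; β=1, v≡16 (mod 23); (5|23)=-1, (16|23)=+1; sign (−1)^1·-1^1·+1^3 = +1.
(a,b)_43: α=3, u≡10; β=1, v≡25 (mod 43); (10|43)=+1, (25|43)=+1; sign (−1)^1·+1^1·+1^3 = -1.
(a,b)_2: α=-16, β=-5; u≡5, v≡7 (mod 8); ε(u)ε(v)=0·1, αω(v)=-16·0, βω(u)=-5·1; sum ≡ 1  ⇒  -1.
(a,b)_∞: sgn(40549)=+, sgn(19058030)=+, so +1.
(40549, 19058030 / ℚ) ramifies at {2, 41, 43, 47}: a division algebra.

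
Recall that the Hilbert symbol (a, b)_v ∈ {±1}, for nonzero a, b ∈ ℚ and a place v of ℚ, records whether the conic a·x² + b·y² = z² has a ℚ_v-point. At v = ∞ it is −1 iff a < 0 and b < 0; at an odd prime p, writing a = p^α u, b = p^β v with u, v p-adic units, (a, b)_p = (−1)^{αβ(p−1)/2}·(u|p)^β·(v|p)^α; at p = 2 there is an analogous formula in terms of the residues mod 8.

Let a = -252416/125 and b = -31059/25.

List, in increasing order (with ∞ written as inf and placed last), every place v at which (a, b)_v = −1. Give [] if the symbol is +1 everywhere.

(a, b) ≡ (-4930, -3451) mod (ℚ^×)²; places V = {2, 3, 5, 7, 17, 29, ∞}.
(a,b)_3: α=0, u≡2; β=2, v≡2 (mod 3); (2|3)=-1, (2|3)=-1; sign (−1)^0·-1^2·-1^0 = +1.
(a,b)_5: α=-3, u≡4; β=-2, v≡1 (mod 5); (4|5)=+1, (1|5)=+1; sign (−1)^0·+1^-2·+1^-3 = +1.
(a,b)_∞: sgn(-4930)=−, sgn(-3451)=−, so -1.
(a,b)_29: α=1, u≡6; β=1, v≡14 (mod 29); (6|29)=+1, (14|29)=-1; sign (−1)^0·+1^1·-1^1 = -1.
(a,b)_17: α=1, u≡13; β=1, v≡16 (mod 17); (13|17)=+1, (16|17)=+1; sign (−1)^0·+1^1·+1^1 = +1.
(a,b)_2: α=9, β=0; u≡7, v≡5 (mod 8); ε(u)ε(v)=1·0, αω(v)=9·1, βω(u)=0·0; sum ≡ 1  ⇒  -1.
(a,b)_7: α=0, u≡3; β=1, v≡2 (mod 7); (3|7)=-1, (2|7)=+1; sign (−1)^0·-1^1·+1^0 = -1.
Ram(-4930, -3451) = {2, 7, 29, ∞}; no ℚ_2-point on the conic.

[2, 7, 29, inf]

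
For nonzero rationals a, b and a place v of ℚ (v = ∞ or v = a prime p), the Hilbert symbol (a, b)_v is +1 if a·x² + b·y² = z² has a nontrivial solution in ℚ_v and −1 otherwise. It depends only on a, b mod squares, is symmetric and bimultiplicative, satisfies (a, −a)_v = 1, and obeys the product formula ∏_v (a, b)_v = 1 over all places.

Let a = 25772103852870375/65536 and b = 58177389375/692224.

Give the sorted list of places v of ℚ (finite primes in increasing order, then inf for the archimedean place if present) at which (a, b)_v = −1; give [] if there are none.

(a, b) ≡ (125067215, 127687) mod (ℚ^×)²; places V = {2, 3, 5, 7, 11, 13, 17, 19, 23, 29, 37, ∞}.
(a,b)_5: α=3, u≡3; β=4, v≡2 (mod 5); (3|5)=-1, (2|5)=-1; sign (−1)^0·-1^4·-1^3 = -1.
(a,b)_37: α=1, u≡19; β=1, v≡21 (mod 37); (19|37)=-1, (21|37)=+1; sign (−1)^0·-1^1·+1^1 = -1.
(a,b)_11: α=2, u≡5; β=0, v≡10 (mod 11); (5|11)=+1, (10|11)=-1; sign (−1)^0·+1^0·-1^2 = +1.
(a,b)_7: α=1, u≡2; β=1, v≡5 (mod 7); (2|7)=+1, (5|7)=-1; sign (−1)^1·+1^1·-1^1 = +1.
(a,b)_29: α=2, u≡12; β=1, v≡5 (mod 29); (12|29)=-1, (5|29)=+1; sign (−1)^0·-1^1·+1^2 = -1.
(a,b)_13: α=1, u≡1; β=-2, v≡1 (mod 13); (1|13)=+1, (1|13)=+1; sign (−1)^0·+1^-2·+1^1 = +1.
(a,b)_17: α=1, u≡16; β=1, v≡10 (mod 17); (16|17)=+1, (10|17)=-1; sign (−1)^0·+1^1·-1^1 = -1.
(a,b)_2: α=-16, β=-12; u≡7, v≡7 (mod 8); ε(u)ε(v)=1·1, αω(v)=-16·0, βω(u)=-12·0; sum ≡ 1  ⇒  -1.
(a,b)_3: α=4, u≡2; β=6, v≡1 (mod 3); (2|3)=-1, (1|3)=+1; sign (−1)^0·-1^6·+1^4 = +1.
(a,b)_∞: sgn(125067215)=+, sgn(127687)=+, so +1.
(a,b)_23: α=1, u≡22; β=0, v≡10 (mod 23); (22|23)=-1, (10|23)=-1; sign (−1)^0·-1^0·-1^1 = -1.
(a,b)_19: α=1, u≡11; β=0, v≡1 (mod 19); (11|19)=+1, (1|19)=+1; sign (−1)^0·+1^0·+1^1 = +1.
|Ram(125067215, 127687)| = 6, even; anisotropic at {2, 5, 17, 23, 29, 37}.

[2, 5, 17, 23, 29, 37]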